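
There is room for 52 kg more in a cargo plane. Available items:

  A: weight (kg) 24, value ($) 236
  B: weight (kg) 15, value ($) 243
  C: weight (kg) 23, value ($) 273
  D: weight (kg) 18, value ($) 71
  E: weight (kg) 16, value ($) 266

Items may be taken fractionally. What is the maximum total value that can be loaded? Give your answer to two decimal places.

Greedy by value/weight ratio, highest first.
Ratios (sorted): E 16.62, B 16.20, C 11.87, A 9.83, D 3.94
take E (16 @ 266); take B (15 @ 243); take 21/23 of C → 249.26. Capacity used 52/52.
Total value = 758.26

758.26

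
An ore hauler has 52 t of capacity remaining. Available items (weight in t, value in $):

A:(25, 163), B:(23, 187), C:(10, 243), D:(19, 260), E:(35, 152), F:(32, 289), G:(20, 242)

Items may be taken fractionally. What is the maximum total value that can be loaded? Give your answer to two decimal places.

Sort by value per unit weight and fill in that order.
Order: C (243/10=24.30) > D (260/19=13.68) > G (242/20=12.10) > F (289/32=9.03) > B (187/23=8.13) > A (163/25=6.52) > E (152/35=4.34)
Fill: take C (10 @ 243) → take D (19 @ 260) → take G (20 @ 242) → take 3/32 of F → 27.09; 52/52 used.
Total value = 772.09

772.09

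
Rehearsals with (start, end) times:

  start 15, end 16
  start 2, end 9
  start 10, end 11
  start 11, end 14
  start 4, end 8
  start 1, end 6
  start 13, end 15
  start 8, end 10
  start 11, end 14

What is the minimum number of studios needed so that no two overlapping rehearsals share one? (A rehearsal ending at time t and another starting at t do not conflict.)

3

Events (time:±→running): 1:+→1 2:+→2 4:+→3 … peak 3.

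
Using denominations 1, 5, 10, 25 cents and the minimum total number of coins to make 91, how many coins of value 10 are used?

91 − 3×25→16 − 1×10→6 − 1×5→1 − 1×1→0
Count of 10: 1

1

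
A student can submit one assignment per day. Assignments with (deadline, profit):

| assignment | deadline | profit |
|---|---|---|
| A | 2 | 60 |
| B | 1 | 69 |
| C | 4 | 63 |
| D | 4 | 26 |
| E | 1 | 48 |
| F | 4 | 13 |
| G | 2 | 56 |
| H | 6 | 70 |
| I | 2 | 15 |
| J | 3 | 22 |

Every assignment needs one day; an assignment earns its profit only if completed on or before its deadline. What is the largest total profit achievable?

Sort by profit descending; place each in the latest free slot ≤ its deadline.
By profit: H(d6,70), B(d1,69), C(d4,63), A(d2,60), G(d2,56), E(d1,48), D(d4,26), J(d3,22), I(d2,15), F(d4,13)
H→slot 6; B→slot 1; C→slot 4; A→slot 2; G skipped; E skipped; D→slot 3; J skipped; I skipped; F skipped.
Profit = 69 + 60 + 26 + 63 + 70 = 288

288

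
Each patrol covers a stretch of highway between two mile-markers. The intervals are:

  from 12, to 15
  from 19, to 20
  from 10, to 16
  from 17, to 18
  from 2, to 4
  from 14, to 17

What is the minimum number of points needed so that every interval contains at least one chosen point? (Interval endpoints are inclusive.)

Sorted: [2,4] [12,15] [10,16] [14,17] [17,18] [19,20]
{[2,4]} hit by 4; {[12,15],[10,16],[14,17]} hit by 15; {[17,18]} hit by 18; {[19,20]} hit by 20.
Points: 4, 15, 18, 20 (4 total).

4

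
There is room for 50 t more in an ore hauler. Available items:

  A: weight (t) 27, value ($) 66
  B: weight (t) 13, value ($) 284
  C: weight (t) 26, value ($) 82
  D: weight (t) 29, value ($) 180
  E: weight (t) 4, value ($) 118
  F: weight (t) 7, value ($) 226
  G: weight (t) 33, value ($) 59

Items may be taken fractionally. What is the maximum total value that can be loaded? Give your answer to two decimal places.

789.38

Greedy by value/weight ratio, highest first.
Order: F (226/7=32.29) > E (118/4=29.50) > B (284/13=21.85) > D (180/29=6.21) > C (82/26=3.15) > A (66/27=2.44) > G (59/33=1.79)
Fill: take F (7 @ 226) → take E (4 @ 118) → take B (13 @ 284) → take 26/29 of D → 161.38; 50/50 used.
Total value = 789.38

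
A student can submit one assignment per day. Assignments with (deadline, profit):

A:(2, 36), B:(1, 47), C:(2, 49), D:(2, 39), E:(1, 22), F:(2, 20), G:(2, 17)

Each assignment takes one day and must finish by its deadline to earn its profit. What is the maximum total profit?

96

Take jobs in profit order; each goes to the latest open slot no later than its deadline.
By profit: C(d2,49), B(d1,47), D(d2,39), A(d2,36), E(d1,22), F(d2,20), G(d2,17)
C→slot 2; B→slot 1; D skipped; A skipped; E skipped; F skipped; G skipped.
Profit = 47 + 49 = 96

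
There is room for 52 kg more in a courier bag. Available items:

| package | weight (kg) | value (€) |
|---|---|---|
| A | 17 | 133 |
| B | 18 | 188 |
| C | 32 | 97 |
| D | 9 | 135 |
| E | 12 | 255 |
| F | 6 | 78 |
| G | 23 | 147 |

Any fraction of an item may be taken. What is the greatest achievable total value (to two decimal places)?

Sort by value per unit weight and fill in that order.
Order: E (255/12=21.25) > D (135/9=15.00) > F (78/6=13.00) > B (188/18=10.44) > A (133/17=7.82) > G (147/23=6.39) > C (97/32=3.03)
Fill: take E (12 @ 255) → take D (9 @ 135) → take F (6 @ 78) → take B (18 @ 188) → take 7/17 of A → 54.76; 52/52 used.
Total value = 710.76

710.76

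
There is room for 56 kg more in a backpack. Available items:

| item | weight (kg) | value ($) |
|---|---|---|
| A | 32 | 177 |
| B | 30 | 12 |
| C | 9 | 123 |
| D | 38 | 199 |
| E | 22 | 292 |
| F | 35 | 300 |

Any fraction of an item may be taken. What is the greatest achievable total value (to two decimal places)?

629.29

Sort by value per unit weight and fill in that order.
Ratios (sorted): C 13.67, E 13.27, F 8.57, A 5.53, D 5.24, B 0.40
take C (9 @ 123); take E (22 @ 292); take 25/35 of F → 214.29. Capacity used 56/56.
Total value = 629.29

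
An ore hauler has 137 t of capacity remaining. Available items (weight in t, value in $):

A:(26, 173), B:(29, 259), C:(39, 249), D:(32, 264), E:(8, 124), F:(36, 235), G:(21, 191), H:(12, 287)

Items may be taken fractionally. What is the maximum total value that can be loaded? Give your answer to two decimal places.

Greedy by value/weight ratio, highest first.
Ratios (sorted): H 23.92, E 15.50, G 9.10, B 8.93, D 8.25, A 6.65, F 6.53, C 6.38
take H (12 @ 287); take E (8 @ 124); take G (21 @ 191); take B (29 @ 259); take D (32 @ 264); take A (26 @ 173); take 9/36 of F → 58.75. Capacity used 137/137.
Total value = 1356.75

1356.75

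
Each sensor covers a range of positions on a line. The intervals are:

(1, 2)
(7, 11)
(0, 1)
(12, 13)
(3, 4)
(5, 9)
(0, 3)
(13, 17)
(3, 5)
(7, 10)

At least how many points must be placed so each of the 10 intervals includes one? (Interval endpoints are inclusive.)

4

Process intervals by earliest right end; each time one isn't hit yet, stab at its right endpoint.
Sorted: [0,1] [1,2] [0,3] [3,4] [3,5] [5,9] [7,10] [7,11] [12,13] [13,17]
{[0,1],[1,2],[0,3]} hit by 1; {[3,4],[3,5]} hit by 4; {[5,9],[7,10],[7,11]} hit by 9; {[12,13],[13,17]} hit by 13.
Points: 1, 4, 9, 13 (4 total).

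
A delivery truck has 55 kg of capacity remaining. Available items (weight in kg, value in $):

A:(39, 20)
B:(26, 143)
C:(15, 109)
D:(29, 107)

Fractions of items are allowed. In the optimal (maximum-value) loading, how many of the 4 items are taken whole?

2

Sort by value per unit weight and fill in that order.
Ratios (sorted): C 7.27, B 5.50, D 3.69, A 0.51
take C (15 @ 109); take B (26 @ 143); take 14/29 of D → 51.66. Capacity used 55/55.
2 item(s) taken whole; one partial (take 14/29 of D).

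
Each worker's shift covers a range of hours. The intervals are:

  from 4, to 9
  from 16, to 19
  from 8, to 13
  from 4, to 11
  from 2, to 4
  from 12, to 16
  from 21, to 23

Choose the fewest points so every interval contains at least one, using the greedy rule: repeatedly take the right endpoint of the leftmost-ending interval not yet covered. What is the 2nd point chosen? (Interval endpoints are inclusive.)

Sorted: [2,4] [4,9] [4,11] [8,13] [12,16] [16,19] [21,23]
{[2,4],[4,9],[4,11]} hit by 4; {[8,13],[12,16]} hit by 13; {[16,19]} hit by 19; {[21,23]} hit by 23.
Points: 4, 13, 19, 23 (4 total).

13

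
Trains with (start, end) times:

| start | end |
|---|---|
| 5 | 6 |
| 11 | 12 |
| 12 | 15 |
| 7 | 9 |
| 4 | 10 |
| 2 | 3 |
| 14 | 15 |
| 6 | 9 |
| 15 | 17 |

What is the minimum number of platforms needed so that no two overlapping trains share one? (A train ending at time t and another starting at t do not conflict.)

3

Events (time:±→running): 2:+→1 3:-→0 4:+→1 5:+→2 6:-→1 6:+→2 7:+→3 … peak 3.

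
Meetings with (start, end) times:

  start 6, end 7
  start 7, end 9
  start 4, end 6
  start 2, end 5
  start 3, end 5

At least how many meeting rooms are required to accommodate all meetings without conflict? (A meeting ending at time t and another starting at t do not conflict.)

3

Count concurrent intervals with a sweep; the peak is the room count.
starts: [2, 3, 4, 6, 7]
ends:   [5, 5, 6, 7, 9]
s2→1 s3→2 s4→3  — peak 3.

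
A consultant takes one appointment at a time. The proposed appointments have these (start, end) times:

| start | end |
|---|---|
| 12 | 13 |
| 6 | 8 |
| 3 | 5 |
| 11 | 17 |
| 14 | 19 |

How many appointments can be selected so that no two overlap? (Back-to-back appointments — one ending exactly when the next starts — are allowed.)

4

By end time: (3,5), (6,8), (12,13), (11,17), (14,19).
Pick (3,5); next start ≥ 5 → (6,8); next start ≥ 8 → (12,13); next start ≥ 13 → (14,19).
Selected 4 appointments.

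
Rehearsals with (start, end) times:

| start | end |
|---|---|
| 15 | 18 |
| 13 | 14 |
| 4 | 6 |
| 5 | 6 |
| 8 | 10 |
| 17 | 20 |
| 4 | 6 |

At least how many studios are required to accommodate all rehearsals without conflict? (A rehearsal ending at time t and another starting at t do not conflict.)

Count concurrent intervals with a sweep; the peak is the room count.
starts: [4, 4, 5, 8, 13, 15, 17]
ends:   [6, 6, 6, 10, 14, 18, 20]
s4→1 s4→2 s5→3  — peak 3.

3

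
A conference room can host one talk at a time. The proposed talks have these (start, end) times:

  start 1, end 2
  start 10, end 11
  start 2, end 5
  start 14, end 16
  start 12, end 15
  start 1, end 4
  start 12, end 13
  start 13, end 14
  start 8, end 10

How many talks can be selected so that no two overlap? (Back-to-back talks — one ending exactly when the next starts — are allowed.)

7

Sorted by end: (1,2)  (1,4)  (2,5)  (8,10)  (10,11)  (12,13)  (13,14)  (12,15)  (14,16)
take (1,2); take (2,5); take (8,10); take (10,11); take (12,13); take (13,14); take (14,16).
Selected 7 talks.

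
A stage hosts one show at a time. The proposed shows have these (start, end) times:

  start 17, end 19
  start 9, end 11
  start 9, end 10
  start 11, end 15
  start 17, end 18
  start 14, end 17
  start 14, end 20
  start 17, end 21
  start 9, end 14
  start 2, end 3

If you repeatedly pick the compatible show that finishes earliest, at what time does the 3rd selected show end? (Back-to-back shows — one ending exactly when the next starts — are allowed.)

15

Greedy by earliest finish: after sorting by end time, pick each interval compatible with the last pick.
By end time: (2,3), (9,10), (9,11), (9,14), (11,15), (14,17), (17,18), (17,19), (14,20), (17,21).
Pick (2,3); next start ≥ 3 → (9,10); next start ≥ 10 → (11,15); next start ≥ 15 → (17,18).
Selected: (2,3) (9,10) (11,15) (17,18)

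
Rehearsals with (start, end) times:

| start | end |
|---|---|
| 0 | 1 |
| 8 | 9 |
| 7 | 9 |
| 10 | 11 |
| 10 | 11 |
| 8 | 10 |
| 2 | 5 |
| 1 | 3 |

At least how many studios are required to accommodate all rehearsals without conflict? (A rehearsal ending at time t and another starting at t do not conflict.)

3

Count concurrent intervals with a sweep; the peak is the room count.
starts: [0, 1, 2, 7, 8, 8, 10, 10]
ends:   [1, 3, 5, 9, 9, 10, 11, 11]
s0→1 e1→0 s1→1 s2→2 e3→1 e5→0 s7→1 s8→2 s8→3  — peak 3.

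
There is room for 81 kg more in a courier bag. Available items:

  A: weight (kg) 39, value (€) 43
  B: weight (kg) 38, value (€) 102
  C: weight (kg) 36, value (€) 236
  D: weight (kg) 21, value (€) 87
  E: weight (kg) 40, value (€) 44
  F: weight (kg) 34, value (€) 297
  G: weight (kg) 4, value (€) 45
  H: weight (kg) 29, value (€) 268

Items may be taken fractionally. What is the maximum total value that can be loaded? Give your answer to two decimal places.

Ratios (sorted): G 11.25, H 9.24, F 8.74, C 6.56, D 4.14, B 2.68, A 1.10, E 1.10
take G (4 @ 45); take H (29 @ 268); take F (34 @ 297); take 14/36 of C → 91.78. Capacity used 81/81.
Total value = 701.78

701.78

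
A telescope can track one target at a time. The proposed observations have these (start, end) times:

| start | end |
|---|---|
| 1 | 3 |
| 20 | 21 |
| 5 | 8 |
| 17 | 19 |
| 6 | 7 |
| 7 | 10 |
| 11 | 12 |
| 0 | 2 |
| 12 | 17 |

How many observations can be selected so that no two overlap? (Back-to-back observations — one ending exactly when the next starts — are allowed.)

Sorted by end: (0,2)  (1,3)  (6,7)  (5,8)  (7,10)  (11,12)  (12,17)  (17,19)  (20,21)
take (0,2); take (6,7); take (7,10); take (11,12); take (12,17); take (17,19); take (20,21).
Selected 7 observations.

7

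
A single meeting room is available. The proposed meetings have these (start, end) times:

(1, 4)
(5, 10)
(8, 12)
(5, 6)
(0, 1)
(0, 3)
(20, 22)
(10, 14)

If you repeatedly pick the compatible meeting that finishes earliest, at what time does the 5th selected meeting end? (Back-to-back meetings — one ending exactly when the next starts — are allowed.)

22

Sort by end time and greedily take each interval whose start is ≥ the last chosen end.
By end time: (0,1), (0,3), (1,4), (5,6), (5,10), (8,12), (10,14), (20,22).
Pick (0,1); next start ≥ 1 → (1,4); next start ≥ 4 → (5,6); next start ≥ 6 → (8,12); next start ≥ 12 → (20,22).
Selected: (0,1) (1,4) (5,6) (8,12) (20,22)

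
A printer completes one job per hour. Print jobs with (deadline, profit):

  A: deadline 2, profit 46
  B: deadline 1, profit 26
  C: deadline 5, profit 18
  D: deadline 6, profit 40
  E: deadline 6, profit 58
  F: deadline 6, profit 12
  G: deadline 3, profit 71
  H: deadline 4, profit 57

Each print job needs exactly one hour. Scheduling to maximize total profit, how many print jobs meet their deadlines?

6

Sort by profit descending; place each in the latest free slot ≤ its deadline.
Profit order: G=71 E=58 H=57 A=46 D=40 B=26 C=18 F=12
Assign: G→slot 3, E→slot 6, H→slot 4, A→slot 2, D→slot 5, B→slot 1, C skipped, F skipped.
Slots: [1:B] [2:A] [3:G] [4:H] [5:D] [6:E]
6 of 8 scheduled.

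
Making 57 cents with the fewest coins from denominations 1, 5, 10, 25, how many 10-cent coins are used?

Greedy: take as many of the largest coin as possible, then repeat with the remainder.
57 − 2×25→7 − 1×5→2 − 2×1→0
Count of 10: 0

0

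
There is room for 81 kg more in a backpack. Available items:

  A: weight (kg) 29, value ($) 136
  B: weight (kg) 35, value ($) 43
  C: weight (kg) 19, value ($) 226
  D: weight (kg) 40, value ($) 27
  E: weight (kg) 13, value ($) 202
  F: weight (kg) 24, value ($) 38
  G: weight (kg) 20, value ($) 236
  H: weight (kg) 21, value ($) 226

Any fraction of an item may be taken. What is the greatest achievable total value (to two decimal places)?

927.52

Greedy by value/weight ratio, highest first.
Order: E (202/13=15.54) > C (226/19=11.89) > G (236/20=11.80) > H (226/21=10.76) > A (136/29=4.69) > F (38/24=1.58) > B (43/35=1.23) > D (27/40=0.68)
Fill: take E (13 @ 202) → take C (19 @ 226) → take G (20 @ 236) → take H (21 @ 226) → take 8/29 of A → 37.52; 81/81 used.
Total value = 927.52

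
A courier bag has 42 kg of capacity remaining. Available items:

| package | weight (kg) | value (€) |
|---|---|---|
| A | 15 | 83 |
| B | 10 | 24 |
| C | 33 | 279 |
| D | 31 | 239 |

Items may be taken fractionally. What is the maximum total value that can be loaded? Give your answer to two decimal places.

Sort by value per unit weight and fill in that order.
Ratios (sorted): C 8.45, D 7.71, A 5.53, B 2.40
take C (33 @ 279); take 9/31 of D → 69.39. Capacity used 42/42.
Total value = 348.39

348.39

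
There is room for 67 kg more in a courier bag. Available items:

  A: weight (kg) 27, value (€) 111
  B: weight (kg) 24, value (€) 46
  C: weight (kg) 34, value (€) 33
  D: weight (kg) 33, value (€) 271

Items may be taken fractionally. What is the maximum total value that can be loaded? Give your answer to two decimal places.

395.42

Sort by value per unit weight and fill in that order.
Order: D (271/33=8.21) > A (111/27=4.11) > B (46/24=1.92) > C (33/34=0.97)
Fill: take D (33 @ 271) → take A (27 @ 111) → take 7/24 of B → 13.42; 67/67 used.
Total value = 395.42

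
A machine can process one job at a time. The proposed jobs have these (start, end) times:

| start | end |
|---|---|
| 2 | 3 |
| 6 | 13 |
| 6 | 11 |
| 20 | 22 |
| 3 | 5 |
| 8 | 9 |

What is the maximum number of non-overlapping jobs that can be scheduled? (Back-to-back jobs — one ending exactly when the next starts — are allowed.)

4

By end time: (2,3), (3,5), (8,9), (6,11), (6,13), (20,22).
Pick (2,3); next start ≥ 3 → (3,5); next start ≥ 5 → (8,9); next start ≥ 9 → (20,22).
Selected 4 jobs.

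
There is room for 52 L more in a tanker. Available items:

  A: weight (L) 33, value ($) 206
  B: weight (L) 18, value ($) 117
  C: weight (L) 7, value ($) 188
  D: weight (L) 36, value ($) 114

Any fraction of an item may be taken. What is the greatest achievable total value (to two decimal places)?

473.55

Ratios (sorted): C 26.86, B 6.50, A 6.24, D 3.17
take C (7 @ 188); take B (18 @ 117); take 27/33 of A → 168.55. Capacity used 52/52.
Total value = 473.55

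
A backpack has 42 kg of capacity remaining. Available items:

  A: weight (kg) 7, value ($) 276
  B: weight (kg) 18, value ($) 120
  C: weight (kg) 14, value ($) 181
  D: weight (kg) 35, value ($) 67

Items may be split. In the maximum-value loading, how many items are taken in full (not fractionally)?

3

Order: A (276/7=39.43) > C (181/14=12.93) > B (120/18=6.67) > D (67/35=1.91)
Fill: take A (7 @ 276) → take C (14 @ 181) → take B (18 @ 120) → take 3/35 of D → 5.74; 42/42 used.
3 item(s) taken whole; one partial (take 3/35 of D).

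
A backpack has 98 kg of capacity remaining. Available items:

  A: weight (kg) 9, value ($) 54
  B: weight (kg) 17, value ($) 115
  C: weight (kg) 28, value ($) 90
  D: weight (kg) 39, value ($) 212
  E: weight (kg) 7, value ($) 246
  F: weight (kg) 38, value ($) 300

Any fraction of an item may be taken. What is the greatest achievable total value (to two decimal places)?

Ratios (sorted): E 35.14, F 7.89, B 6.76, A 6.00, D 5.44, C 3.21
take E (7 @ 246); take F (38 @ 300); take B (17 @ 115); take A (9 @ 54); take 27/39 of D → 146.77. Capacity used 98/98.
Total value = 861.77

861.77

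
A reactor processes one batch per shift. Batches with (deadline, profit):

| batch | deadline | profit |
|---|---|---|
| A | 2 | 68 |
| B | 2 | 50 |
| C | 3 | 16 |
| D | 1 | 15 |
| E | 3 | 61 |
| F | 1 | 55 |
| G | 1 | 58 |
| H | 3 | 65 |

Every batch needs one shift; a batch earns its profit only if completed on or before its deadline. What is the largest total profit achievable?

Profit order: A=68 H=65 E=61 G=58 F=55 B=50 C=16 D=15
Assign: A→slot 2, H→slot 3, E→slot 1, G skipped, F skipped, B skipped, C skipped, D skipped.
Slots: [1:E] [2:A] [3:H]
Profit = 61 + 68 + 65 = 194

194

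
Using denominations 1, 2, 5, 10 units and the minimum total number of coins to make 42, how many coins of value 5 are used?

0

42 = 4×10 + 1×2
Count of 5: 0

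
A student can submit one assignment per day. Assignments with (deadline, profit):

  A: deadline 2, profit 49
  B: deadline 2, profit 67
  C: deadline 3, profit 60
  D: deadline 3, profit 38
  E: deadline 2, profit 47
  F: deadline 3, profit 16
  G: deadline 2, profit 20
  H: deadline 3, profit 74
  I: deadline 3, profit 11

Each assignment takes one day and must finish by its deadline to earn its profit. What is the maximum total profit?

201

Profit order: H=74 B=67 C=60 A=49 E=47 D=38 G=20 F=16 I=11
Assign: H→slot 3, B→slot 2, C→slot 1, A skipped, E skipped, D skipped, G skipped, F skipped, I skipped.
Slots: [1:C] [2:B] [3:H]
Profit = 60 + 67 + 74 = 201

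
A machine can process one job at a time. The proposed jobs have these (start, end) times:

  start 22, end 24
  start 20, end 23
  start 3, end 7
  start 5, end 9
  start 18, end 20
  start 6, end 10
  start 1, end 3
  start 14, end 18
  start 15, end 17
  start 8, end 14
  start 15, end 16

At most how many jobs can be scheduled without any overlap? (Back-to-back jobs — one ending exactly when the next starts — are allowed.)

6

Greedy by earliest finish: after sorting by end time, pick each interval compatible with the last pick.
By end time: (1,3), (3,7), (5,9), (6,10), (8,14), (15,16), (15,17), (14,18), (18,20), (20,23), (22,24).
Pick (1,3); next start ≥ 3 → (3,7); next start ≥ 7 → (8,14); next start ≥ 14 → (15,16); next start ≥ 16 → (18,20); next start ≥ 20 → (20,23).
Selected 6 jobs.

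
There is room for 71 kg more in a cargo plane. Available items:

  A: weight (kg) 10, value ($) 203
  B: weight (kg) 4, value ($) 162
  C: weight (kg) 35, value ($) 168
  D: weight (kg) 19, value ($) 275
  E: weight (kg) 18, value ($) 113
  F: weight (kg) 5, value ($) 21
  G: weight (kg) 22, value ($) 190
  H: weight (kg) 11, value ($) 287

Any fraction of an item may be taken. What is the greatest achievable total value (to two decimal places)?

1148.39

Order: B (162/4=40.50) > H (287/11=26.09) > A (203/10=20.30) > D (275/19=14.47) > G (190/22=8.64) > E (113/18=6.28) > C (168/35=4.80) > F (21/5=4.20)
Fill: take B (4 @ 162) → take H (11 @ 287) → take A (10 @ 203) → take D (19 @ 275) → take G (22 @ 190) → take 5/18 of E → 31.39; 71/71 used.
Total value = 1148.39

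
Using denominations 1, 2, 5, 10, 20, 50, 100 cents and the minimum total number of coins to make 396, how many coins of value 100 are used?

3

Use the largest denomination that fits, subtract, and repeat.
396 − 3×100→96 − 1×50→46 − 2×20→6 − 1×5→1 − 1×1→0
Count of 100: 3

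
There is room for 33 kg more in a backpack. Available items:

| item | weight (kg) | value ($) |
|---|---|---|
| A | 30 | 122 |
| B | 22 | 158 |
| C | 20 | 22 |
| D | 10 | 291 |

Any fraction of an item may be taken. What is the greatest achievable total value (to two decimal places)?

453.07

Greedy by value/weight ratio, highest first.
Ratios (sorted): D 29.10, B 7.18, A 4.07, C 1.10
take D (10 @ 291); take B (22 @ 158); take 1/30 of A → 4.07. Capacity used 33/33.
Total value = 453.07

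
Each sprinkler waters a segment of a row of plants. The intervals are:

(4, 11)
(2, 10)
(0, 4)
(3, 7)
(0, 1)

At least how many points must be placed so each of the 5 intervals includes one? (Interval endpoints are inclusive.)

2

By right end: [0,1]  [0,4]  [3,7]  [2,10]  [4,11]
[0,1] uncovered → point at 1; [3,7] uncovered → point at 7.
Points: 1, 7 (2 total).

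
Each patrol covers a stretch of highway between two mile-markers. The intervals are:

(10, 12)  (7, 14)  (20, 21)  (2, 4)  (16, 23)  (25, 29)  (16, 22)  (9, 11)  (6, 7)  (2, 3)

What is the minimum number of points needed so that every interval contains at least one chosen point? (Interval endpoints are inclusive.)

Process intervals by earliest right end; each time one isn't hit yet, stab at its right endpoint.
By right end: [2,3]  [2,4]  [6,7]  [9,11]  [10,12]  [7,14]  [20,21]  [16,22]  [16,23]  [25,29]
[2,3] uncovered → point at 3; [6,7] uncovered → point at 7; [9,11] uncovered → point at 11; [20,21] uncovered → point at 21; [25,29] uncovered → point at 29.
Points: 3, 7, 11, 21, 29 (5 total).

5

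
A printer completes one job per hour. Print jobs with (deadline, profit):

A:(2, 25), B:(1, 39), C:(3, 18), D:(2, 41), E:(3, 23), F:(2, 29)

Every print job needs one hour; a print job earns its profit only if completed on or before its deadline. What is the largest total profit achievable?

Take jobs in profit order; each goes to the latest open slot no later than its deadline.
Profit order: D=41 B=39 F=29 A=25 E=23 C=18
Assign: D→slot 2, B→slot 1, F skipped, A skipped, E→slot 3, C skipped.
Slots: [1:B] [2:D] [3:E]
Profit = 39 + 41 + 23 = 103

103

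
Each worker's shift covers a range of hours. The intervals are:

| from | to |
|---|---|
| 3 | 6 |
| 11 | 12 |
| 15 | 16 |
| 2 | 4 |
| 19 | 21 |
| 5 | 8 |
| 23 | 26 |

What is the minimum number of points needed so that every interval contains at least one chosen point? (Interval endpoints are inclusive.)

6

Sorted: [2,4] [3,6] [5,8] [11,12] [15,16] [19,21] [23,26]
{[2,4],[3,6]} hit by 4; {[5,8]} hit by 8; {[11,12]} hit by 12; {[15,16]} hit by 16; {[19,21]} hit by 21; {[23,26]} hit by 26.
Points: 4, 8, 12, 16, 21, 26 (6 total).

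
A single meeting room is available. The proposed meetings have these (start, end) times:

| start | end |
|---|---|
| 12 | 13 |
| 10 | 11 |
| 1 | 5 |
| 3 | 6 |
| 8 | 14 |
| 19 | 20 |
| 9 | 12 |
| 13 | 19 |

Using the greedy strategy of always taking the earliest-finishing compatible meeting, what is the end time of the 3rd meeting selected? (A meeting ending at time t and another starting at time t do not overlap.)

Sorted by end: (1,5)  (3,6)  (10,11)  (9,12)  (12,13)  (8,14)  (13,19)  (19,20)
take (1,5); take (10,11); take (12,13); take (13,19); take (19,20).
Selected: (1,5) (10,11) (12,13) (13,19) (19,20)

13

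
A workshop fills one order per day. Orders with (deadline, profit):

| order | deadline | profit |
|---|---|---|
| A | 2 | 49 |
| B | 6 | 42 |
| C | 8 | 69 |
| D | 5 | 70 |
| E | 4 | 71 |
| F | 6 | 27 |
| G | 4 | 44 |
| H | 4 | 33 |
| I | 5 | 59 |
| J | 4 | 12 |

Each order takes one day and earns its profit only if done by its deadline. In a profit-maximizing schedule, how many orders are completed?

By profit: E(d4,71), D(d5,70), C(d8,69), I(d5,59), A(d2,49), G(d4,44), B(d6,42), H(d4,33), F(d6,27), J(d4,12)
E→slot 4; D→slot 5; C→slot 8; I→slot 3; A→slot 2; G→slot 1; B→slot 6; H skipped; F skipped; J skipped.
7 of 10 scheduled.

7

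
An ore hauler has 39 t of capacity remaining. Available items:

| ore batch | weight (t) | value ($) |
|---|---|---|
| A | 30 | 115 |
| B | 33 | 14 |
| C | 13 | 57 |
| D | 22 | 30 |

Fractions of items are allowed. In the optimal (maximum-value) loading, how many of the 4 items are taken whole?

Order: C (57/13=4.38) > A (115/30=3.83) > D (30/22=1.36) > B (14/33=0.42)
Fill: take C (13 @ 57) → take 26/30 of A → 99.67; 39/39 used.
1 item(s) taken whole; one partial (take 26/30 of A).

1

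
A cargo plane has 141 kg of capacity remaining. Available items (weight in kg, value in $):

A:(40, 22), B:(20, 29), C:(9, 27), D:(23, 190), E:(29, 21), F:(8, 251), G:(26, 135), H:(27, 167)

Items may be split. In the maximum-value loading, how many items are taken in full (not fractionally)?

Greedy by value/weight ratio, highest first.
Ratios (sorted): F 31.38, D 8.26, H 6.19, G 5.19, C 3.00, B 1.45, E 0.72, A 0.55
take F (8 @ 251); take D (23 @ 190); take H (27 @ 167); take G (26 @ 135); take C (9 @ 27); take B (20 @ 29); take 28/29 of E → 20.28. Capacity used 141/141.
6 item(s) taken whole; one partial (take 28/29 of E).

6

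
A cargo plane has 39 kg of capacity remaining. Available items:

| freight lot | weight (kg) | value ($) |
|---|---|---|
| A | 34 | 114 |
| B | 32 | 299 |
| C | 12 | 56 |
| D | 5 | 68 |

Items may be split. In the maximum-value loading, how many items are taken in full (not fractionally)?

2

Ratios (sorted): D 13.60, B 9.34, C 4.67, A 3.35
take D (5 @ 68); take B (32 @ 299); take 2/12 of C → 9.33. Capacity used 39/39.
2 item(s) taken whole; one partial (take 2/12 of C).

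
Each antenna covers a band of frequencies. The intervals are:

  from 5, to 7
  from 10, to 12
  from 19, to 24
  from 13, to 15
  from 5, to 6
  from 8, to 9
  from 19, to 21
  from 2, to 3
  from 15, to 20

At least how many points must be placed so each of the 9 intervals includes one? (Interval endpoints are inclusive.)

6

Sort by right endpoint; whenever an interval is uncovered, place a point at its right end.
By right end: [2,3]  [5,6]  [5,7]  [8,9]  [10,12]  [13,15]  [15,20]  [19,21]  [19,24]
[2,3] uncovered → point at 3; [5,6] uncovered → point at 6; [8,9] uncovered → point at 9; [10,12] uncovered → point at 12; [13,15] uncovered → point at 15; [19,21] uncovered → point at 21.
Points: 3, 6, 9, 12, 15, 21 (6 total).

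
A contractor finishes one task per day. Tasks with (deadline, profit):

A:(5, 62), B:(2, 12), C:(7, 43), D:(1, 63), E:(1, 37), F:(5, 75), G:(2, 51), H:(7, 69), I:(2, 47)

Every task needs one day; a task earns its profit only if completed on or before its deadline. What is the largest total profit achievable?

363

By profit: F(d5,75), H(d7,69), D(d1,63), A(d5,62), G(d2,51), I(d2,47), C(d7,43), E(d1,37), B(d2,12)
F→slot 5; H→slot 7; D→slot 1; A→slot 4; G→slot 2; I skipped; C→slot 6; E skipped; B skipped.
Profit = 63 + 51 + 62 + 75 + 43 + 69 = 363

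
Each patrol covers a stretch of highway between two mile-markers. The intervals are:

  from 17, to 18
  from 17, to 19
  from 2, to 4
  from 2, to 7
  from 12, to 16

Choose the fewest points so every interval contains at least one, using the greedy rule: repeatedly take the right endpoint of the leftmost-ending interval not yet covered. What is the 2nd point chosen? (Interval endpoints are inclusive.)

Process intervals by earliest right end; each time one isn't hit yet, stab at its right endpoint.
By right end: [2,4]  [2,7]  [12,16]  [17,18]  [17,19]
[2,4] uncovered → point at 4; [12,16] uncovered → point at 16; [17,18] uncovered → point at 18.
Points: 4, 16, 18 (3 total).

16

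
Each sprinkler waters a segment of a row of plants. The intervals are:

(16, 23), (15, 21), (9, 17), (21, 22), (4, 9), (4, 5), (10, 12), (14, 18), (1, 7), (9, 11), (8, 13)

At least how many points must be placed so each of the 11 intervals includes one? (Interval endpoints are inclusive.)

Sort by right endpoint; whenever an interval is uncovered, place a point at its right end.
By right end: [4,5]  [1,7]  [4,9]  [9,11]  [10,12]  [8,13]  [9,17]  [14,18]  [15,21]  [21,22]  [16,23]
[4,5] uncovered → point at 5; [9,11] uncovered → point at 11; [14,18] uncovered → point at 18; [21,22] uncovered → point at 22.
Points: 5, 11, 18, 22 (4 total).

4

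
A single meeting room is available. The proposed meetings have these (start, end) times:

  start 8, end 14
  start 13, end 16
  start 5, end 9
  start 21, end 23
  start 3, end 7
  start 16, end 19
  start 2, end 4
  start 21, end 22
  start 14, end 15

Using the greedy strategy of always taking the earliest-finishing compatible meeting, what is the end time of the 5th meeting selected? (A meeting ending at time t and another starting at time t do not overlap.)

22

Sort by end time and greedily take each interval whose start is ≥ the last chosen end.
Sorted by end: (2,4)  (3,7)  (5,9)  (8,14)  (14,15)  (13,16)  (16,19)  (21,22)  (21,23)
take (2,4); take (5,9); take (14,15); take (16,19); take (21,22).
Selected: (2,4) (5,9) (14,15) (16,19) (21,22)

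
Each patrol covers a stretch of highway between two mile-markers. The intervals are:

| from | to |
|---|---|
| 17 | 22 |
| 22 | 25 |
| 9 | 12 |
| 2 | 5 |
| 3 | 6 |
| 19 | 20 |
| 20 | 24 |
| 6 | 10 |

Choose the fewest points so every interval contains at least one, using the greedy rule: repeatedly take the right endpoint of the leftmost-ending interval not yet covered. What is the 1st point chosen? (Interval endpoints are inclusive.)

5

Sort by right endpoint; whenever an interval is uncovered, place a point at its right end.
By right end: [2,5]  [3,6]  [6,10]  [9,12]  [19,20]  [17,22]  [20,24]  [22,25]
[2,5] uncovered → point at 5; [6,10] uncovered → point at 10; [19,20] uncovered → point at 20; [22,25] uncovered → point at 25.
Points: 5, 10, 20, 25 (4 total).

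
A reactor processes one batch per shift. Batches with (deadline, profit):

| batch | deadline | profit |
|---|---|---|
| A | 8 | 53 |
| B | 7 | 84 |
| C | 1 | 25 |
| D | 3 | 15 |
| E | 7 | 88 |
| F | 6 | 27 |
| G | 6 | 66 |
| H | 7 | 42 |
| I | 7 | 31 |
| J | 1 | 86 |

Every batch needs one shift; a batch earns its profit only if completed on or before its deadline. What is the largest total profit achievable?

Take jobs in profit order; each goes to the latest open slot no later than its deadline.
Profit order: E=88 J=86 B=84 G=66 A=53 H=42 I=31 F=27 C=25 D=15
Assign: E→slot 7, J→slot 1, B→slot 6, G→slot 5, A→slot 8, H→slot 4, I→slot 3, F→slot 2, C skipped, D skipped.
Slots: [1:J] [2:F] [3:I] [4:H] [5:G] [6:B] [7:E] [8:A]
Profit = 86 + 27 + 31 + 42 + 66 + 84 + 88 + 53 = 477

477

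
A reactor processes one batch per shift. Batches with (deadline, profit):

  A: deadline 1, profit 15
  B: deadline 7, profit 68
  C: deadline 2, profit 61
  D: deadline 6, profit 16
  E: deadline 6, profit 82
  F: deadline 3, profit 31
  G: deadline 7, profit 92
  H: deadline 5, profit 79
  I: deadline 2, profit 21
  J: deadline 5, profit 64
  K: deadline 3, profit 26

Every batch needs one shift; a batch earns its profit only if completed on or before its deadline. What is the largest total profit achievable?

Sort by profit descending; place each in the latest free slot ≤ its deadline.
By profit: G(d7,92), E(d6,82), H(d5,79), B(d7,68), J(d5,64), C(d2,61), F(d3,31), K(d3,26), I(d2,21), D(d6,16), A(d1,15)
G→slot 7; E→slot 6; H→slot 5; B→slot 4; J→slot 3; C→slot 2; F→slot 1; K skipped; I skipped; D skipped; A skipped.
Profit = 31 + 61 + 64 + 68 + 79 + 82 + 92 = 477

477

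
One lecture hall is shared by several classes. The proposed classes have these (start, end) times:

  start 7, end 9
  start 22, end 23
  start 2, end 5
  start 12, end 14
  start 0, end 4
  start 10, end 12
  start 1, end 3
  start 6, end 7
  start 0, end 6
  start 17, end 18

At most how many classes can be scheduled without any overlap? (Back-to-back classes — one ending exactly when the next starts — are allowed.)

7

Greedy by earliest finish: after sorting by end time, pick each interval compatible with the last pick.
Sorted by end: (1,3)  (0,4)  (2,5)  (0,6)  (6,7)  (7,9)  (10,12)  (12,14)  (17,18)  (22,23)
take (1,3); skip (2,5); take (6,7); take (7,9); take (10,12); take (12,14); take (17,18); take (22,23).
Selected 7 classes.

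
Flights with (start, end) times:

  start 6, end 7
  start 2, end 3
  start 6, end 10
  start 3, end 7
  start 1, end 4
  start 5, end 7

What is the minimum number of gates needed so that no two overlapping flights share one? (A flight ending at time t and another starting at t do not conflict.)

4

starts: [1, 2, 3, 5, 6, 6]
ends:   [3, 4, 7, 7, 7, 10]
s1→1 s2→2 e3→1 s3→2 e4→1 s5→2 s6→3 s6→4  — peak 4.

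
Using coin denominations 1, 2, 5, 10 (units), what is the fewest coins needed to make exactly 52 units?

Use the largest denomination that fits, subtract, and repeat.
52 = 5×10 + 1×2
Total coins = 5 + 1 = 6

6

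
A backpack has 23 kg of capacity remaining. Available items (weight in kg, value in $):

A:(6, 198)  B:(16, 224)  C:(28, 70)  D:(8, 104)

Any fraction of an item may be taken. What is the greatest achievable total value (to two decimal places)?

435.00

Ratios (sorted): A 33.00, B 14.00, D 13.00, C 2.50
take A (6 @ 198); take B (16 @ 224); take 1/8 of D → 13.00. Capacity used 23/23.
Total value = 435.00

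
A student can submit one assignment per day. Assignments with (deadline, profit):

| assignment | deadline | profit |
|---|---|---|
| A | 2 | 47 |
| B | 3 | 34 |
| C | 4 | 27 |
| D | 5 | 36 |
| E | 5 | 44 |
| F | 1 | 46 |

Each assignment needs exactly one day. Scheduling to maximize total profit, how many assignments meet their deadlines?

Take jobs in profit order; each goes to the latest open slot no later than its deadline.
By profit: A(d2,47), F(d1,46), E(d5,44), D(d5,36), B(d3,34), C(d4,27)
A→slot 2; F→slot 1; E→slot 5; D→slot 4; B→slot 3; C skipped.
5 of 6 scheduled.

5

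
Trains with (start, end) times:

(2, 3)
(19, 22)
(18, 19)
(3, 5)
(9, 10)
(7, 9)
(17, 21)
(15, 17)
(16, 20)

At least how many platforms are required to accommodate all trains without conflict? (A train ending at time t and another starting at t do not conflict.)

Count concurrent intervals with a sweep; the peak is the room count.
Events (time:±→running): 2:+→1 3:-→0 3:+→1 5:-→0 7:+→1 9:-→0 9:+→1 10:-→0 15:+→1 16:+→2 17:-→1 17:+→2 18:+→3 … peak 3.

3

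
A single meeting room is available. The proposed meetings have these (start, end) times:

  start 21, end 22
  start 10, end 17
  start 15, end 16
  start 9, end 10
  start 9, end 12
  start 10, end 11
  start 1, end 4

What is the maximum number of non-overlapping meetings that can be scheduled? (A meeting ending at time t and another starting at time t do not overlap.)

5

Sorted by end: (1,4)  (9,10)  (10,11)  (9,12)  (15,16)  (10,17)  (21,22)
take (1,4); take (9,10); take (10,11); skip (9,12); take (15,16); take (21,22).
Selected 5 meetings.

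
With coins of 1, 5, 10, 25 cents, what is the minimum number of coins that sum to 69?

8

Greedy: take as many of the largest coin as possible, then repeat with the remainder.
69 = 2×25 + 1×10 + 1×5 + 4×1
Total coins = 2 + 1 + 1 + 4 = 8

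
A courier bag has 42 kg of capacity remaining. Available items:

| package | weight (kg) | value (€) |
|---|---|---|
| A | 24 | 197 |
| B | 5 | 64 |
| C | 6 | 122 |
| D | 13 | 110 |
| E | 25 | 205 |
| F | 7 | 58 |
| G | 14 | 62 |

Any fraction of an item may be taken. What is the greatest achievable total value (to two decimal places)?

Order: C (122/6=20.33) > B (64/5=12.80) > D (110/13=8.46) > F (58/7=8.29) > A (197/24=8.21) > E (205/25=8.20) > G (62/14=4.43)
Fill: take C (6 @ 122) → take B (5 @ 64) → take D (13 @ 110) → take F (7 @ 58) → take 11/24 of A → 90.29; 42/42 used.
Total value = 444.29

444.29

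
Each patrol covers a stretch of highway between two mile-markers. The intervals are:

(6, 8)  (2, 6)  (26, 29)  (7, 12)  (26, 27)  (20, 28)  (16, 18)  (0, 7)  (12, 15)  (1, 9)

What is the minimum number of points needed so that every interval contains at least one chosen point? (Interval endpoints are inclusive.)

Sort by right endpoint; whenever an interval is uncovered, place a point at its right end.
Sorted: [2,6] [0,7] [6,8] [1,9] [7,12] [12,15] [16,18] [26,27] [20,28] [26,29]
{[2,6],[0,7],[6,8],[1,9]} hit by 6; {[7,12],[12,15]} hit by 12; {[16,18]} hit by 18; {[26,27],[20,28],[26,29]} hit by 27.
Points: 6, 12, 18, 27 (4 total).

4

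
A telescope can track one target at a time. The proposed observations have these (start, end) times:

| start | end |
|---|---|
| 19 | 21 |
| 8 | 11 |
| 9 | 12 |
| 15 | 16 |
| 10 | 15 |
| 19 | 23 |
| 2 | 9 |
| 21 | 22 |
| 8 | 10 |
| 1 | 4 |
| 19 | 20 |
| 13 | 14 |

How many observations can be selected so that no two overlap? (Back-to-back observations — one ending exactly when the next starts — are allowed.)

6

By end time: (1,4), (2,9), (8,10), (8,11), (9,12), (13,14), (10,15), (15,16), (19,20), (19,21), (21,22), (19,23).
Pick (1,4); next start ≥ 4 → (8,10); next start ≥ 10 → (13,14); next start ≥ 14 → (15,16); next start ≥ 16 → (19,20); next start ≥ 20 → (21,22).
Selected 6 observations.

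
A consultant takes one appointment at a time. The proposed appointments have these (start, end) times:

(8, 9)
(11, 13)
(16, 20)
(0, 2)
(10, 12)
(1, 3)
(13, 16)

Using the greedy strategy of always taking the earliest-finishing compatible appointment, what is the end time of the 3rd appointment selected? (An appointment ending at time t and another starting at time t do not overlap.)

Greedy by earliest finish: after sorting by end time, pick each interval compatible with the last pick.
By end time: (0,2), (1,3), (8,9), (10,12), (11,13), (13,16), (16,20).
Pick (0,2); next start ≥ 2 → (8,9); next start ≥ 9 → (10,12); next start ≥ 12 → (13,16); next start ≥ 16 → (16,20).
Selected: (0,2) (8,9) (10,12) (13,16) (16,20)

12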